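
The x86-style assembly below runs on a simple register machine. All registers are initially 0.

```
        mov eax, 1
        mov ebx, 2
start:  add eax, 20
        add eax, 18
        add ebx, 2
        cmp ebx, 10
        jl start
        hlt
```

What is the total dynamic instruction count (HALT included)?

23

eax=1
ebx=2
eax=1+20=21
eax=21+18=39
ebx=2+2=4
cmp ebx, 10  (cmp 4,10)
jl start: taken
eax=39+20=59
eax=59+18=77
ebx=4+2=6
cmp ebx, 10  (cmp 6,10)
jl start: taken
eax=77+20=97
eax=97+18=115
ebx=6+2=8
cmp ebx, 10  (cmp 8,10)
jl start: taken
eax=115+20=135
eax=135+18=153
ebx=8+2=10
cmp ebx, 10  (cmp 10,10)
jl start: not taken
halt.
Total executed instructions: 23.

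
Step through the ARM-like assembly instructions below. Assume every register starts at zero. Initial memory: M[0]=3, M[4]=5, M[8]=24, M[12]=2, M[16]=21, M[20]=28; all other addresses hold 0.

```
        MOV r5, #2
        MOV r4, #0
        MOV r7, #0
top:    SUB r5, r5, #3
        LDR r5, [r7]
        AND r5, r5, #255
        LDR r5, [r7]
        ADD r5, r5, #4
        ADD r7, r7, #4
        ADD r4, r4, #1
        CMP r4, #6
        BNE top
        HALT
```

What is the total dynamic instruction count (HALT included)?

r5=2
r4=0
r7=0
r5=2-3=-1
r5=M[0]=3
r5=3&255=3
r5=M[0]=3
r5=3+4=7
r7=0+4=4
r4=0+1=1
CMP r4, #6  (cmp 1,6)
BNE top: taken
r5=7-3=4
r5=M[4]=5
r5=5&255=5
r5=M[4]=5
r5=5+4=9
r7=4+4=8
r4=1+1=2
CMP r4, #6  (cmp 2,6)
BNE top: taken
r5=9-3=6
r5=M[8]=24
r5=24&255=24
r5=M[8]=24
r5=24+4=28
r7=8+4=12
r4=2+1=3
CMP r4, #6  (cmp 3,6)
BNE top: taken
r5=28-3=25
r5=M[12]=2
r5=2&255=2
r5=M[12]=2
r5=2+4=6
r7=12+4=16
r4=3+1=4
CMP r4, #6  (cmp 4,6)
BNE top: taken
r5=6-3=3
r5=M[16]=21
r5=21&255=21
r5=M[16]=21
r5=21+4=25
r7=16+4=20
r4=4+1=5
CMP r4, #6  (cmp 5,6)
BNE top: taken
r5=25-3=22
r5=M[20]=28
r5=28&255=28
r5=M[20]=28
r5=28+4=32
r7=20+4=24
r4=5+1=6
CMP r4, #6  (cmp 6,6)
BNE top: not taken
halt.
Total executed instructions: 58.

58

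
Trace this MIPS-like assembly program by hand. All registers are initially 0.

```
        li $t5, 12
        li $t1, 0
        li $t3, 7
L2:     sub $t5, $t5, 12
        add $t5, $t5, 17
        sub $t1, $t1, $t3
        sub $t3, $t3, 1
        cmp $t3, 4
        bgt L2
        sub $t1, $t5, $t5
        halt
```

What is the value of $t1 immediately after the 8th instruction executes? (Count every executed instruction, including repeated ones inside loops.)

after li $t5, 12: $t5=12
after li $t1, 0: $t1=0
after li $t3, 7: $t3=7
after sub $t5, $t5, 12: $t5=12-12=0
after add $t5, $t5, 17: $t5=0+17=17
after sub $t1, $t1, $t3: $t1=0-7=-7
after sub $t3, $t3, 1: $t3=7-1=6
cmp $t3, 4  (cmp 6,4)
After step 8: $t1 = -7.

-7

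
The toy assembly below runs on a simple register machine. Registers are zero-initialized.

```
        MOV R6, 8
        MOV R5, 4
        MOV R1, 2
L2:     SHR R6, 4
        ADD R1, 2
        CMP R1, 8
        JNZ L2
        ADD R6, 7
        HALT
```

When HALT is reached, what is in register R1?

8

MOV R6, 8 → R6=8
MOV R5, 4 → R5=4
MOV R1, 2 → R1=2
SHR R6, 4 → R6=8>>4=0
ADD R1, 2 → R1=2+2=4
CMP R1, 8  (cmp 4,8)
JNZ L2: taken
SHR R6, 4 → R6=0>>4=0
ADD R1, 2 → R1=4+2=6
CMP R1, 8  (cmp 6,8)
JNZ L2: taken
SHR R6, 4 → R6=0>>4=0
ADD R1, 2 → R1=6+2=8
CMP R1, 8  (cmp 8,8)
JNZ L2: not taken
ADD R6, 7 → R6=0+7=7
halt.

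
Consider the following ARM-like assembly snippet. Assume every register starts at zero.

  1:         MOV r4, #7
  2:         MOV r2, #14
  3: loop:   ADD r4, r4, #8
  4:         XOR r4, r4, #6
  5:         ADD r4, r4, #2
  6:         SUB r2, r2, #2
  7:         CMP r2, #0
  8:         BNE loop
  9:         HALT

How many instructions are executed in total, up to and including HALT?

r4=7
r2=14
r4=7+8=15
r4=15^6=9
r4=9+2=11
r2=14-2=12
CMP r2, #0  (cmp 12,0)
BNE loop: taken
r4=11+8=19
r4=19^6=21
r4=21+2=23
r2=12-2=10
CMP r2, #0  (cmp 10,0)
BNE loop: taken
r4=23+8=31
r4=31^6=25
r4=25+2=27
r2=10-2=8
CMP r2, #0  (cmp 8,0)
BNE loop: taken
r4=27+8=35
r4=35^6=37
r4=37+2=39
r2=8-2=6
CMP r2, #0  (cmp 6,0)
BNE loop: taken
r4=39+8=47
r4=47^6=41
r4=41+2=43
r2=6-2=4
CMP r2, #0  (cmp 4,0)
BNE loop: taken
r4=43+8=51
r4=51^6=53
r4=53+2=55
r2=4-2=2
CMP r2, #0  (cmp 2,0)
BNE loop: taken
r4=55+8=63
r4=63^6=57
r4=57+2=59
r2=2-2=0
CMP r2, #0  (cmp 0,0)
BNE loop: not taken
halt.
Total executed instructions: 45.

45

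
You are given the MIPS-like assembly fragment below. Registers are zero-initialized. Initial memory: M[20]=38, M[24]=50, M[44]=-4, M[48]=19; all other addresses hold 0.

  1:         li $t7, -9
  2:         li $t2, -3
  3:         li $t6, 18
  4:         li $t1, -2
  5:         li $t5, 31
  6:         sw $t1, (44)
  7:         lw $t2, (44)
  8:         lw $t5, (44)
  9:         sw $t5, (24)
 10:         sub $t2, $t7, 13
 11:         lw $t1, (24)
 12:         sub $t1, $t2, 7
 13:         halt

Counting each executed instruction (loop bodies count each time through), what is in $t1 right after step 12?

$t7=-9
$t2=-3
$t6=18
$t1=-2
$t5=31
sw $t1, (44) → M[44]=-2
$t2=M[44]=-2
$t5=M[44]=-2
sw $t5, (24) → M[24]=-2
$t2=(-9)-13=-22
$t1=M[24]=-2
$t1=(-22)-7=-29
After step 12: $t1 = -29.

-29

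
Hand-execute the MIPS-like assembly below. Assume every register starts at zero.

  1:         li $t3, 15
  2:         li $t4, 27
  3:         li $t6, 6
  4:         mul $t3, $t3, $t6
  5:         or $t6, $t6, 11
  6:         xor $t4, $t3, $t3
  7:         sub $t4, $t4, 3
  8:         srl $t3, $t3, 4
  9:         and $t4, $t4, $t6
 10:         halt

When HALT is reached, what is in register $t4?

13

after li $t3, 15: $t3=15
after li $t4, 27: $t4=27
after li $t6, 6: $t6=6
after mul $t3, $t3, $t6: $t3=15*6=90
after or $t6, $t6, 11: $t6=6|11=15
after xor $t4, $t3, $t3: $t4=90^90=0
after sub $t4, $t4, 3: $t4=0-3=-3
after srl $t3, $t3, 4: $t3=90>>4=5
after and $t4, $t4, $t6: $t4=(-3)&15=13
halt.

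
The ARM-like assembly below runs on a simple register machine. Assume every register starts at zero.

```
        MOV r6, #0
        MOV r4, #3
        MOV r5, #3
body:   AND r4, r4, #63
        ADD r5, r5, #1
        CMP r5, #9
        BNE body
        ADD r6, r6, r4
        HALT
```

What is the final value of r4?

after MOV r6, #0: r6=0
after MOV r4, #3: r4=3
after MOV r5, #3: r5=3
after AND r4, r4, #63: r4=3&63=3
after ADD r5, r5, #1: r5=3+1=4
CMP r5, #9  (cmp 4,9)
BNE body: taken
after AND r4, r4, #63: r4=3&63=3
after ADD r5, r5, #1: r5=4+1=5
CMP r5, #9  (cmp 5,9)
BNE body: taken
after AND r4, r4, #63: r4=3&63=3
after ADD r5, r5, #1: r5=5+1=6
CMP r5, #9  (cmp 6,9)
BNE body: taken
after AND r4, r4, #63: r4=3&63=3
after ADD r5, r5, #1: r5=6+1=7
CMP r5, #9  (cmp 7,9)
BNE body: taken
after AND r4, r4, #63: r4=3&63=3
after ADD r5, r5, #1: r5=7+1=8
CMP r5, #9  (cmp 8,9)
BNE body: taken
after AND r4, r4, #63: r4=3&63=3
after ADD r5, r5, #1: r5=8+1=9
CMP r5, #9  (cmp 9,9)
BNE body: not taken
after ADD r6, r6, r4: r6=0+3=3
halt.

3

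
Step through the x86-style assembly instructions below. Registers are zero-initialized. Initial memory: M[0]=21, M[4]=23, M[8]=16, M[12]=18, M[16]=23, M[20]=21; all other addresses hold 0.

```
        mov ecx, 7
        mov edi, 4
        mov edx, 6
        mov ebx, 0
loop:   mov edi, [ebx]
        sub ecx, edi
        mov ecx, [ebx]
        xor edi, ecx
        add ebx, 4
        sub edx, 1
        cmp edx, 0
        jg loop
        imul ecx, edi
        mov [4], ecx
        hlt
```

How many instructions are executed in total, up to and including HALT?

ecx=7
edi=4
edx=6
ebx=0
edi=M[0]=21
ecx=7-21=-14
ecx=M[0]=21
edi=21^21=0
ebx=0+4=4
edx=6-1=5
cmp edx, 0  (cmp 5,0)
jg loop: taken
edi=M[4]=23
ecx=21-23=-2
ecx=M[4]=23
edi=23^23=0
ebx=4+4=8
edx=5-1=4
cmp edx, 0  (cmp 4,0)
jg loop: taken
edi=M[8]=16
ecx=23-16=7
ecx=M[8]=16
edi=16^16=0
ebx=8+4=12
edx=4-1=3
cmp edx, 0  (cmp 3,0)
jg loop: taken
edi=M[12]=18
ecx=16-18=-2
ecx=M[12]=18
edi=18^18=0
ebx=12+4=16
edx=3-1=2
cmp edx, 0  (cmp 2,0)
jg loop: taken
edi=M[16]=23
ecx=18-23=-5
ecx=M[16]=23
edi=23^23=0
ebx=16+4=20
edx=2-1=1
cmp edx, 0  (cmp 1,0)
jg loop: taken
edi=M[20]=21
ecx=23-21=2
ecx=M[20]=21
edi=21^21=0
ebx=20+4=24
edx=1-1=0
cmp edx, 0  (cmp 0,0)
jg loop: not taken
ecx=21*0=0
mov [4], ecx → M[4]=0
halt.
Total executed instructions: 55.

55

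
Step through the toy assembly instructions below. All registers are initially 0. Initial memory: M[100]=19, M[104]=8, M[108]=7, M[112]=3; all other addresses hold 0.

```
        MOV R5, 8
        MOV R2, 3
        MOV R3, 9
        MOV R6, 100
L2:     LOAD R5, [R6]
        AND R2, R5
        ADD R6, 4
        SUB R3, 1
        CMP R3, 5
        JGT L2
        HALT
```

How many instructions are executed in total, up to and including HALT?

29

MOV R5, 8 → R5=8
MOV R2, 3 → R2=3
MOV R3, 9 → R3=9
MOV R6, 100 → R6=100
LOAD R5, [R6] → R5=M[100]=19
AND R2, R5 → R2=3&19=3
ADD R6, 4 → R6=100+4=104
SUB R3, 1 → R3=9-1=8
CMP R3, 5  (cmp 8,5)
JGT L2: taken
LOAD R5, [R6] → R5=M[104]=8
AND R2, R5 → R2=3&8=0
ADD R6, 4 → R6=104+4=108
SUB R3, 1 → R3=8-1=7
CMP R3, 5  (cmp 7,5)
JGT L2: taken
LOAD R5, [R6] → R5=M[108]=7
AND R2, R5 → R2=0&7=0
ADD R6, 4 → R6=108+4=112
SUB R3, 1 → R3=7-1=6
CMP R3, 5  (cmp 6,5)
JGT L2: taken
LOAD R5, [R6] → R5=M[112]=3
AND R2, R5 → R2=0&3=0
ADD R6, 4 → R6=112+4=116
SUB R3, 1 → R3=6-1=5
CMP R3, 5  (cmp 5,5)
JGT L2: not taken
halt.
Total executed instructions: 29.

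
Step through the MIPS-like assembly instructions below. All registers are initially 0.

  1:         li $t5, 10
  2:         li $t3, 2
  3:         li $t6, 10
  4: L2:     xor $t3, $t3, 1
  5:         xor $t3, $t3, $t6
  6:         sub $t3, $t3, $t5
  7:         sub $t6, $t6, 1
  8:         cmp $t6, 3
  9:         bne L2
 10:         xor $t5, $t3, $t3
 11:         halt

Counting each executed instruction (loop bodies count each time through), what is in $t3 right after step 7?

-1

$t5=10
$t3=2
$t6=10
$t3=2^1=3
$t3=3^10=9
$t3=9-10=-1
$t6=10-1=9
After step 7: $t3 = -1.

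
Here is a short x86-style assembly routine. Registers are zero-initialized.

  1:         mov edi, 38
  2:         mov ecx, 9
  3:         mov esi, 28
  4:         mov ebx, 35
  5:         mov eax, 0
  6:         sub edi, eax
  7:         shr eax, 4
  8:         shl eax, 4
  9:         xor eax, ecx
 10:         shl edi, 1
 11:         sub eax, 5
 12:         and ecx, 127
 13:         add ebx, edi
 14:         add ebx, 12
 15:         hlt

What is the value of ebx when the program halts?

123

after mov edi, 38: edi=38
after mov ecx, 9: ecx=9
after mov esi, 28: esi=28
after mov ebx, 35: ebx=35
after mov eax, 0: eax=0
after sub edi, eax: edi=38-0=38
after shr eax, 4: eax=0>>4=0
after shl eax, 4: eax=0<<4=0
after xor eax, ecx: eax=0^9=9
after shl edi, 1: edi=38<<1=76
after sub eax, 5: eax=9-5=4
after and ecx, 127: ecx=9&127=9
after add ebx, edi: ebx=35+76=111
after add ebx, 12: ebx=111+12=123
halt.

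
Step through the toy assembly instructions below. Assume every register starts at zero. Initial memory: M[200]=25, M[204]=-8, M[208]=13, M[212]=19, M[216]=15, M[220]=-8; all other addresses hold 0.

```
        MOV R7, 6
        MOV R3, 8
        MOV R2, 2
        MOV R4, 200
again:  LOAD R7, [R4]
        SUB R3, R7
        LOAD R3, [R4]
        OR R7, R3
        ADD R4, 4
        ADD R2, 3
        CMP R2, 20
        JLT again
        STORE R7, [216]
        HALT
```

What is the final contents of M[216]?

-8

R7=6
R3=8
R2=2
R4=200
R7=M[200]=25
R3=8-25=-17
R3=M[200]=25
R7=25|25=25
R4=200+4=204
R2=2+3=5
CMP R2, 20  (cmp 5,20)
JLT again: taken
R7=M[204]=-8
R3=25-(-8)=33
R3=M[204]=-8
R7=(-8)|(-8)=-8
R4=204+4=208
R2=5+3=8
CMP R2, 20  (cmp 8,20)
JLT again: taken
R7=M[208]=13
R3=(-8)-13=-21
R3=M[208]=13
R7=13|13=13
R4=208+4=212
R2=8+3=11
CMP R2, 20  (cmp 11,20)
JLT again: taken
R7=M[212]=19
R3=13-19=-6
R3=M[212]=19
R7=19|19=19
R4=212+4=216
R2=11+3=14
CMP R2, 20  (cmp 14,20)
JLT again: taken
R7=M[216]=15
R3=19-15=4
R3=M[216]=15
R7=15|15=15
R4=216+4=220
R2=14+3=17
CMP R2, 20  (cmp 17,20)
JLT again: taken
R7=M[220]=-8
R3=15-(-8)=23
R3=M[220]=-8
R7=(-8)|(-8)=-8
R4=220+4=224
R2=17+3=20
CMP R2, 20  (cmp 20,20)
JLT again: not taken
STORE R7, [216] → M[216]=-8
halt.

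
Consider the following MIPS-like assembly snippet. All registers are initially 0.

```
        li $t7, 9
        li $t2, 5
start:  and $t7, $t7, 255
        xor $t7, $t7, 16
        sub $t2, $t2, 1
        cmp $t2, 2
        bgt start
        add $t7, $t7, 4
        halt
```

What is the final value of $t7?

29

li $t7, 9 → $t7=9
li $t2, 5 → $t2=5
and $t7, $t7, 255 → $t7=9&255=9
xor $t7, $t7, 16 → $t7=9^16=25
sub $t2, $t2, 1 → $t2=5-1=4
cmp $t2, 2  (cmp 4,2)
bgt start: taken
and $t7, $t7, 255 → $t7=25&255=25
xor $t7, $t7, 16 → $t7=25^16=9
sub $t2, $t2, 1 → $t2=4-1=3
cmp $t2, 2  (cmp 3,2)
bgt start: taken
and $t7, $t7, 255 → $t7=9&255=9
xor $t7, $t7, 16 → $t7=9^16=25
sub $t2, $t2, 1 → $t2=3-1=2
cmp $t2, 2  (cmp 2,2)
bgt start: not taken
add $t7, $t7, 4 → $t7=25+4=29
halt.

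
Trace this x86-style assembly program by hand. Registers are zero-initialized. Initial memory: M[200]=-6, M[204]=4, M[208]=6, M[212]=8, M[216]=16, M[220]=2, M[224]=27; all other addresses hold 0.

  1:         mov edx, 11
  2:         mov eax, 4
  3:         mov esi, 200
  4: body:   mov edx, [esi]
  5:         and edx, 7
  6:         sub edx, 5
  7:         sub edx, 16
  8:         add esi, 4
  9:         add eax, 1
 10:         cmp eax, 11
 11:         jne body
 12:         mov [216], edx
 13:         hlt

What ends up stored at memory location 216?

mov edx, 11 → edx=11
mov eax, 4 → eax=4
mov esi, 200 → esi=200
mov edx, [esi] → edx=M[200]=-6
and edx, 7 → edx=(-6)&7=2
sub edx, 5 → edx=2-5=-3
sub edx, 16 → edx=(-3)-16=-19
add esi, 4 → esi=200+4=204
add eax, 1 → eax=4+1=5
cmp eax, 11  (cmp 5,11)
jne body: taken
mov edx, [esi] → edx=M[204]=4
and edx, 7 → edx=4&7=4
sub edx, 5 → edx=4-5=-1
sub edx, 16 → edx=(-1)-16=-17
add esi, 4 → esi=204+4=208
add eax, 1 → eax=5+1=6
cmp eax, 11  (cmp 6,11)
jne body: taken
mov edx, [esi] → edx=M[208]=6
and edx, 7 → edx=6&7=6
sub edx, 5 → edx=6-5=1
sub edx, 16 → edx=1-16=-15
add esi, 4 → esi=208+4=212
add eax, 1 → eax=6+1=7
cmp eax, 11  (cmp 7,11)
jne body: taken
mov edx, [esi] → edx=M[212]=8
and edx, 7 → edx=8&7=0
sub edx, 5 → edx=0-5=-5
sub edx, 16 → edx=(-5)-16=-21
add esi, 4 → esi=212+4=216
add eax, 1 → eax=7+1=8
cmp eax, 11  (cmp 8,11)
jne body: taken
mov edx, [esi] → edx=M[216]=16
and edx, 7 → edx=16&7=0
sub edx, 5 → edx=0-5=-5
sub edx, 16 → edx=(-5)-16=-21
add esi, 4 → esi=216+4=220
add eax, 1 → eax=8+1=9
cmp eax, 11  (cmp 9,11)
jne body: taken
mov edx, [esi] → edx=M[220]=2
and edx, 7 → edx=2&7=2
sub edx, 5 → edx=2-5=-3
sub edx, 16 → edx=(-3)-16=-19
add esi, 4 → esi=220+4=224
add eax, 1 → eax=9+1=10
cmp eax, 11  (cmp 10,11)
jne body: taken
mov edx, [esi] → edx=M[224]=27
and edx, 7 → edx=27&7=3
sub edx, 5 → edx=3-5=-2
sub edx, 16 → edx=(-2)-16=-18
add esi, 4 → esi=224+4=228
add eax, 1 → eax=10+1=11
cmp eax, 11  (cmp 11,11)
jne body: not taken
mov [216], edx → M[216]=-18
halt.

-18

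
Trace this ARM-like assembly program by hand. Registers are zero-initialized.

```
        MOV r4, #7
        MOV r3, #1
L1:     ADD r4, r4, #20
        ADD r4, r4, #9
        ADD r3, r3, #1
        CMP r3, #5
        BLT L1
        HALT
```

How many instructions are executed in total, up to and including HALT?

r4=7
r3=1
r4=7+20=27
r4=27+9=36
r3=1+1=2
CMP r3, #5  (cmp 2,5)
BLT L1: taken
r4=36+20=56
r4=56+9=65
r3=2+1=3
CMP r3, #5  (cmp 3,5)
BLT L1: taken
r4=65+20=85
r4=85+9=94
r3=3+1=4
CMP r3, #5  (cmp 4,5)
BLT L1: taken
r4=94+20=114
r4=114+9=123
r3=4+1=5
CMP r3, #5  (cmp 5,5)
BLT L1: not taken
halt.
Total executed instructions: 23.

23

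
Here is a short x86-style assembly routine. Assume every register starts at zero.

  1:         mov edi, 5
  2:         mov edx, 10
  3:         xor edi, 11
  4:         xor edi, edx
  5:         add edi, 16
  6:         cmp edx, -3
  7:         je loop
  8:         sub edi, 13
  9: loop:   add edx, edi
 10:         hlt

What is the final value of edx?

mov edi, 5 → edi=5
mov edx, 10 → edx=10
xor edi, 11 → edi=5^11=14
xor edi, edx → edi=14^10=4
add edi, 16 → edi=4+16=20
cmp edx, -3  (cmp 10,-3)
je loop: not taken
sub edi, 13 → edi=20-13=7
add edx, edi → edx=10+7=17
halt.

17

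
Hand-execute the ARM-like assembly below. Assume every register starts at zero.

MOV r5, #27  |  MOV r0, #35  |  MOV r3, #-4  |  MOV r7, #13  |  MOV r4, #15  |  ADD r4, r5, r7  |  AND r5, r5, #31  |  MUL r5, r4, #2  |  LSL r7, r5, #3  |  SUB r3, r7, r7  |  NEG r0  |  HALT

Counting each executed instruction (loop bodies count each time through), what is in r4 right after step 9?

after MOV r5, #27: r5=27
after MOV r0, #35: r0=35
after MOV r3, #-4: r3=-4
after MOV r7, #13: r7=13
after MOV r4, #15: r4=15
after ADD r4, r5, r7: r4=27+13=40
after AND r5, r5, #31: r5=27&31=27
after MUL r5, r4, #2: r5=40*2=80
after LSL r7, r5, #3: r7=80<<3=640
After step 9: r4 = 40.

40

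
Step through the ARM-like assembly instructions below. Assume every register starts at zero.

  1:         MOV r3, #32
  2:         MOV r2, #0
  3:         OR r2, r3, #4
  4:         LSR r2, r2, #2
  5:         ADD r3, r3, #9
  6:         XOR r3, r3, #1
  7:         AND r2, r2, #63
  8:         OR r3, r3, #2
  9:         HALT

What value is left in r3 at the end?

42

r3=32
r2=0
r2=32|4=36
r2=36>>2=9
r3=32+9=41
r3=41^1=40
r2=9&63=9
r3=40|2=42
halt.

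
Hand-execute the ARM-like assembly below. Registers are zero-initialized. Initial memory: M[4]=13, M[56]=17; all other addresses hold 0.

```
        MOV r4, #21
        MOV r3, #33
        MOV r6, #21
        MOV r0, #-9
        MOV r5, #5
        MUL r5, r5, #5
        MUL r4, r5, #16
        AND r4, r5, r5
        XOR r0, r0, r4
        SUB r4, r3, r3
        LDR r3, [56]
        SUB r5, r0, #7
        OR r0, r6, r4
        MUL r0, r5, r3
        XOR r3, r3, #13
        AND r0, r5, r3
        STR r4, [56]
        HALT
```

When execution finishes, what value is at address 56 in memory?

r4=21
r3=33
r6=21
r0=-9
r5=5
r5=5*5=25
r4=25*16=400
r4=25&25=25
r0=(-9)^25=-18
r4=33-33=0
r3=M[56]=17
r5=(-18)-7=-25
r0=21|0=21
r0=(-25)*17=-425
r3=17^13=28
r0=(-25)&28=4
STR r4, [56] → M[56]=0
halt.

0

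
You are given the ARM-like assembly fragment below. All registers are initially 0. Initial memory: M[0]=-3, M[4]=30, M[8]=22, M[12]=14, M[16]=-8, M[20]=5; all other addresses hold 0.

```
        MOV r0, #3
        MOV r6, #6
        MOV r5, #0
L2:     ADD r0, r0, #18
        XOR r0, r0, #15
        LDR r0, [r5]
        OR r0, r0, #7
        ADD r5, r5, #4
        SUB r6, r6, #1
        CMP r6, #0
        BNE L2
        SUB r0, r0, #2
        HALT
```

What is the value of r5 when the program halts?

after MOV r0, #3: r0=3
after MOV r6, #6: r6=6
after MOV r5, #0: r5=0
after ADD r0, r0, #18: r0=3+18=21
after XOR r0, r0, #15: r0=21^15=26
after LDR r0, [r5]: r0=M[0]=-3
after OR r0, r0, #7: r0=(-3)|7=-1
after ADD r5, r5, #4: r5=0+4=4
after SUB r6, r6, #1: r6=6-1=5
CMP r6, #0  (cmp 5,0)
BNE L2: taken
after ADD r0, r0, #18: r0=(-1)+18=17
after XOR r0, r0, #15: r0=17^15=30
after LDR r0, [r5]: r0=M[4]=30
after OR r0, r0, #7: r0=30|7=31
after ADD r5, r5, #4: r5=4+4=8
after SUB r6, r6, #1: r6=5-1=4
CMP r6, #0  (cmp 4,0)
BNE L2: taken
after ADD r0, r0, #18: r0=31+18=49
after XOR r0, r0, #15: r0=49^15=62
after LDR r0, [r5]: r0=M[8]=22
after OR r0, r0, #7: r0=22|7=23
after ADD r5, r5, #4: r5=8+4=12
after SUB r6, r6, #1: r6=4-1=3
CMP r6, #0  (cmp 3,0)
BNE L2: taken
after ADD r0, r0, #18: r0=23+18=41
after XOR r0, r0, #15: r0=41^15=38
after LDR r0, [r5]: r0=M[12]=14
after OR r0, r0, #7: r0=14|7=15
after ADD r5, r5, #4: r5=12+4=16
after SUB r6, r6, #1: r6=3-1=2
CMP r6, #0  (cmp 2,0)
BNE L2: taken
after ADD r0, r0, #18: r0=15+18=33
after XOR r0, r0, #15: r0=33^15=46
after LDR r0, [r5]: r0=M[16]=-8
after OR r0, r0, #7: r0=(-8)|7=-1
after ADD r5, r5, #4: r5=16+4=20
after SUB r6, r6, #1: r6=2-1=1
CMP r6, #0  (cmp 1,0)
BNE L2: taken
after ADD r0, r0, #18: r0=(-1)+18=17
after XOR r0, r0, #15: r0=17^15=30
after LDR r0, [r5]: r0=M[20]=5
after OR r0, r0, #7: r0=5|7=7
after ADD r5, r5, #4: r5=20+4=24
after SUB r6, r6, #1: r6=1-1=0
CMP r6, #0  (cmp 0,0)
BNE L2: not taken
after SUB r0, r0, #2: r0=7-2=5
halt.

24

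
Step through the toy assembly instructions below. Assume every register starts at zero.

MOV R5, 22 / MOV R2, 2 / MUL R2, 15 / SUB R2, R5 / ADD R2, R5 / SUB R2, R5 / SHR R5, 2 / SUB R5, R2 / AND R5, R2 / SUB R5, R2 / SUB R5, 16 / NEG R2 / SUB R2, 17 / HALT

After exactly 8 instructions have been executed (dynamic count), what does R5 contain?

-3

after MOV R5, 22: R5=22
after MOV R2, 2: R2=2
after MUL R2, 15: R2=2*15=30
after SUB R2, R5: R2=30-22=8
after ADD R2, R5: R2=8+22=30
after SUB R2, R5: R2=30-22=8
after SHR R5, 2: R5=22>>2=5
after SUB R5, R2: R5=5-8=-3
After step 8: R5 = -3.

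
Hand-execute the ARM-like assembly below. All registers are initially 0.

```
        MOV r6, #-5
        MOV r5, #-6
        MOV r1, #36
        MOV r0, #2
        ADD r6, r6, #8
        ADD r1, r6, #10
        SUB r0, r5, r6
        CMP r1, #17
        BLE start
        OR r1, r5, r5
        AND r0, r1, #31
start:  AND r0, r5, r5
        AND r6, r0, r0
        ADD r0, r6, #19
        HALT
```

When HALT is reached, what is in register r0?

r6=-5
r5=-6
r1=36
r0=2
r6=(-5)+8=3
r1=3+10=13
r0=(-6)-3=-9
CMP r1, #17  (cmp 13,17)
BLE start: taken
r0=(-6)&(-6)=-6
r6=(-6)&(-6)=-6
r0=(-6)+19=13
halt.

13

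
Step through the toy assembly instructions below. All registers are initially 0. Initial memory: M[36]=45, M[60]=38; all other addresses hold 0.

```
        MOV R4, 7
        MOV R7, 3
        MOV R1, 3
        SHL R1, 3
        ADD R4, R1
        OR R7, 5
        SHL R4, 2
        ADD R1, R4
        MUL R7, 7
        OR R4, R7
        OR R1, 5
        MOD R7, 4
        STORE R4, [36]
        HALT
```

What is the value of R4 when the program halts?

125

after MOV R4, 7: R4=7
after MOV R7, 3: R7=3
after MOV R1, 3: R1=3
after SHL R1, 3: R1=3<<3=24
after ADD R4, R1: R4=7+24=31
after OR R7, 5: R7=3|5=7
after SHL R4, 2: R4=31<<2=124
after ADD R1, R4: R1=24+124=148
after MUL R7, 7: R7=7*7=49
after OR R4, R7: R4=124|49=125
after OR R1, 5: R1=148|5=149
after MOD R7, 4: R7=49%4=1
STORE R4, [36] → M[36]=125
halt.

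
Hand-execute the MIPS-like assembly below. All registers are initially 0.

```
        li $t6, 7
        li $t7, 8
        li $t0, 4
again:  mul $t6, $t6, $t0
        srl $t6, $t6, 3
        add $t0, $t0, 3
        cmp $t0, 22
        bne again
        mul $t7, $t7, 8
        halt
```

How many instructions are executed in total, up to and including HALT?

li $t6, 7 → $t6=7
li $t7, 8 → $t7=8
li $t0, 4 → $t0=4
mul $t6, $t6, $t0 → $t6=7*4=28
srl $t6, $t6, 3 → $t6=28>>3=3
add $t0, $t0, 3 → $t0=4+3=7
cmp $t0, 22  (cmp 7,22)
bne again: taken
mul $t6, $t6, $t0 → $t6=3*7=21
srl $t6, $t6, 3 → $t6=21>>3=2
add $t0, $t0, 3 → $t0=7+3=10
cmp $t0, 22  (cmp 10,22)
bne again: taken
mul $t6, $t6, $t0 → $t6=2*10=20
srl $t6, $t6, 3 → $t6=20>>3=2
add $t0, $t0, 3 → $t0=10+3=13
cmp $t0, 22  (cmp 13,22)
bne again: taken
mul $t6, $t6, $t0 → $t6=2*13=26
srl $t6, $t6, 3 → $t6=26>>3=3
add $t0, $t0, 3 → $t0=13+3=16
cmp $t0, 22  (cmp 16,22)
bne again: taken
mul $t6, $t6, $t0 → $t6=3*16=48
srl $t6, $t6, 3 → $t6=48>>3=6
add $t0, $t0, 3 → $t0=16+3=19
cmp $t0, 22  (cmp 19,22)
bne again: taken
mul $t6, $t6, $t0 → $t6=6*19=114
srl $t6, $t6, 3 → $t6=114>>3=14
add $t0, $t0, 3 → $t0=19+3=22
cmp $t0, 22  (cmp 22,22)
bne again: not taken
mul $t7, $t7, 8 → $t7=8*8=64
halt.
Total executed instructions: 35.

35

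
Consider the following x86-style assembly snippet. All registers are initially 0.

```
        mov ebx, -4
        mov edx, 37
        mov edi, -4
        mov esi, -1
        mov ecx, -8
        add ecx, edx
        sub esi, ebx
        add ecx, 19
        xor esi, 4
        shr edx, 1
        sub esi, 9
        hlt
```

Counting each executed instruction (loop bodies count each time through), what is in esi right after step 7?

mov ebx, -4 → ebx=-4
mov edx, 37 → edx=37
mov edi, -4 → edi=-4
mov esi, -1 → esi=-1
mov ecx, -8 → ecx=-8
add ecx, edx → ecx=(-8)+37=29
sub esi, ebx → esi=(-1)-(-4)=3
After step 7: esi = 3.

3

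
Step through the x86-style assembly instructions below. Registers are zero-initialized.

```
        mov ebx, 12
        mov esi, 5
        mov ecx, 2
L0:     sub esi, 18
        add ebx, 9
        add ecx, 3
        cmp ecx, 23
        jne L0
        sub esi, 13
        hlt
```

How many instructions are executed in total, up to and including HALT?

40

ebx=12
esi=5
ecx=2
esi=5-18=-13
ebx=12+9=21
ecx=2+3=5
cmp ecx, 23  (cmp 5,23)
jne L0: taken
esi=(-13)-18=-31
ebx=21+9=30
ecx=5+3=8
cmp ecx, 23  (cmp 8,23)
jne L0: taken
esi=(-31)-18=-49
ebx=30+9=39
ecx=8+3=11
cmp ecx, 23  (cmp 11,23)
jne L0: taken
esi=(-49)-18=-67
ebx=39+9=48
ecx=11+3=14
cmp ecx, 23  (cmp 14,23)
jne L0: taken
esi=(-67)-18=-85
ebx=48+9=57
ecx=14+3=17
cmp ecx, 23  (cmp 17,23)
jne L0: taken
esi=(-85)-18=-103
ebx=57+9=66
ecx=17+3=20
cmp ecx, 23  (cmp 20,23)
jne L0: taken
esi=(-103)-18=-121
ebx=66+9=75
ecx=20+3=23
cmp ecx, 23  (cmp 23,23)
jne L0: not taken
esi=(-121)-13=-134
halt.
Total executed instructions: 40.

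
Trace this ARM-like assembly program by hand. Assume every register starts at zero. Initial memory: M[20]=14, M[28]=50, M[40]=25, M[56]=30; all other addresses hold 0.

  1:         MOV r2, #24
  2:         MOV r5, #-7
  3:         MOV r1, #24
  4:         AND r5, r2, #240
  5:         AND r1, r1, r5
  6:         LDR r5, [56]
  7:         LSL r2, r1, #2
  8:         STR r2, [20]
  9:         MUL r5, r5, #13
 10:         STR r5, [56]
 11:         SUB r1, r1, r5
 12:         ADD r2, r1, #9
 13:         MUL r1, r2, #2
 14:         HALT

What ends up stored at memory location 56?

390

MOV r2, #24 → r2=24
MOV r5, #-7 → r5=-7
MOV r1, #24 → r1=24
AND r5, r2, #240 → r5=24&240=16
AND r1, r1, r5 → r1=24&16=16
LDR r5, [56] → r5=M[56]=30
LSL r2, r1, #2 → r2=16<<2=64
STR r2, [20] → M[20]=64
MUL r5, r5, #13 → r5=30*13=390
STR r5, [56] → M[56]=390
SUB r1, r1, r5 → r1=16-390=-374
ADD r2, r1, #9 → r2=(-374)+9=-365
MUL r1, r2, #2 → r1=(-365)*2=-730
halt.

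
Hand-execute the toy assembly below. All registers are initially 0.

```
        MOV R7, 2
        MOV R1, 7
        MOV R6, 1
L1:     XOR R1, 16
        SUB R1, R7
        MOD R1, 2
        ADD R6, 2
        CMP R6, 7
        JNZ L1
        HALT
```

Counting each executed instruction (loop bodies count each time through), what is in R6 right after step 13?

R7=2
R1=7
R6=1
R1=7^16=23
R1=23-2=21
R1=21%2=1
R6=1+2=3
CMP R6, 7  (cmp 3,7)
JNZ L1: taken
R1=1^16=17
R1=17-2=15
R1=15%2=1
R6=3+2=5
After step 13: R6 = 5.

5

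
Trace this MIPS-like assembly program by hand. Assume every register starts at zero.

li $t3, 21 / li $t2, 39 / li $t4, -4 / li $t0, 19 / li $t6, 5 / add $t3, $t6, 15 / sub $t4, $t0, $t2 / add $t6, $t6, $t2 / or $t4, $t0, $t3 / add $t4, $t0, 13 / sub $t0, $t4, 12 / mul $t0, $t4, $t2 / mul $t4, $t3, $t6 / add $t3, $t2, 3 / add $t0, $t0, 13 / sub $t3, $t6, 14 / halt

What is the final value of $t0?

1261

after li $t3, 21: $t3=21
after li $t2, 39: $t2=39
after li $t4, -4: $t4=-4
after li $t0, 19: $t0=19
after li $t6, 5: $t6=5
after add $t3, $t6, 15: $t3=5+15=20
after sub $t4, $t0, $t2: $t4=19-39=-20
after add $t6, $t6, $t2: $t6=5+39=44
after or $t4, $t0, $t3: $t4=19|20=23
after add $t4, $t0, 13: $t4=19+13=32
after sub $t0, $t4, 12: $t0=32-12=20
after mul $t0, $t4, $t2: $t0=32*39=1248
after mul $t4, $t3, $t6: $t4=20*44=880
after add $t3, $t2, 3: $t3=39+3=42
after add $t0, $t0, 13: $t0=1248+13=1261
after sub $t3, $t6, 14: $t3=44-14=30
halt.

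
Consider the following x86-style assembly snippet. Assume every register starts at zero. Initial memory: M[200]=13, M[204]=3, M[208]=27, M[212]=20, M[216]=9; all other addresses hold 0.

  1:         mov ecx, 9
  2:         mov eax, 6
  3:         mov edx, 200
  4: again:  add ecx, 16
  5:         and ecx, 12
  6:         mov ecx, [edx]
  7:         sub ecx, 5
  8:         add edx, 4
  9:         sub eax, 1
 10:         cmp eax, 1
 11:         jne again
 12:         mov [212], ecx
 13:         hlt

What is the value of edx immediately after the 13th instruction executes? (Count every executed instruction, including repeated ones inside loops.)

204

ecx=9
eax=6
edx=200
ecx=9+16=25
ecx=25&12=8
ecx=M[200]=13
ecx=13-5=8
edx=200+4=204
eax=6-1=5
cmp eax, 1  (cmp 5,1)
jne again: taken
ecx=8+16=24
ecx=24&12=8
After step 13: edx = 204.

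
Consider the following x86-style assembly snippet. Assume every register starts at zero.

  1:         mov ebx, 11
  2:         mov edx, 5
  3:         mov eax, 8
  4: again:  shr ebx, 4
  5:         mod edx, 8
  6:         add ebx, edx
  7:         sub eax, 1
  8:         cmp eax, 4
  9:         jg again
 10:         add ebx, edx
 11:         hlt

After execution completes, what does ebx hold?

after mov ebx, 11: ebx=11
after mov edx, 5: edx=5
after mov eax, 8: eax=8
after shr ebx, 4: ebx=11>>4=0
after mod edx, 8: edx=5%8=5
after add ebx, edx: ebx=0+5=5
after sub eax, 1: eax=8-1=7
cmp eax, 4  (cmp 7,4)
jg again: taken
after shr ebx, 4: ebx=5>>4=0
after mod edx, 8: edx=5%8=5
after add ebx, edx: ebx=0+5=5
after sub eax, 1: eax=7-1=6
cmp eax, 4  (cmp 6,4)
jg again: taken
after shr ebx, 4: ebx=5>>4=0
after mod edx, 8: edx=5%8=5
after add ebx, edx: ebx=0+5=5
after sub eax, 1: eax=6-1=5
cmp eax, 4  (cmp 5,4)
jg again: taken
after shr ebx, 4: ebx=5>>4=0
after mod edx, 8: edx=5%8=5
after add ebx, edx: ebx=0+5=5
after sub eax, 1: eax=5-1=4
cmp eax, 4  (cmp 4,4)
jg again: not taken
after add ebx, edx: ebx=5+5=10
halt.

10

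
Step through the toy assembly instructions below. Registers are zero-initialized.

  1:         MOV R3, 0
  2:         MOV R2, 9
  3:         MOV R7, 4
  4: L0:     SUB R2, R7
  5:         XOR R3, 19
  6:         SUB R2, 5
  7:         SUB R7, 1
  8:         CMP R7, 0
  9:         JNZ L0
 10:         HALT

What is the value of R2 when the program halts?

MOV R3, 0 → R3=0
MOV R2, 9 → R2=9
MOV R7, 4 → R7=4
SUB R2, R7 → R2=9-4=5
XOR R3, 19 → R3=0^19=19
SUB R2, 5 → R2=5-5=0
SUB R7, 1 → R7=4-1=3
CMP R7, 0  (cmp 3,0)
JNZ L0: taken
SUB R2, R7 → R2=0-3=-3
XOR R3, 19 → R3=19^19=0
SUB R2, 5 → R2=(-3)-5=-8
SUB R7, 1 → R7=3-1=2
CMP R7, 0  (cmp 2,0)
JNZ L0: taken
SUB R2, R7 → R2=(-8)-2=-10
XOR R3, 19 → R3=0^19=19
SUB R2, 5 → R2=(-10)-5=-15
SUB R7, 1 → R7=2-1=1
CMP R7, 0  (cmp 1,0)
JNZ L0: taken
SUB R2, R7 → R2=(-15)-1=-16
XOR R3, 19 → R3=19^19=0
SUB R2, 5 → R2=(-16)-5=-21
SUB R7, 1 → R7=1-1=0
CMP R7, 0  (cmp 0,0)
JNZ L0: not taken
halt.

-21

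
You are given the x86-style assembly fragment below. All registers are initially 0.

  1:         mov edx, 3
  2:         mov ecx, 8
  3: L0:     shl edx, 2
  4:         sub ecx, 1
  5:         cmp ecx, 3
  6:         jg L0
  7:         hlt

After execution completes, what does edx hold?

after mov edx, 3: edx=3
after mov ecx, 8: ecx=8
after shl edx, 2: edx=3<<2=12
after sub ecx, 1: ecx=8-1=7
cmp ecx, 3  (cmp 7,3)
jg L0: taken
after shl edx, 2: edx=12<<2=48
after sub ecx, 1: ecx=7-1=6
cmp ecx, 3  (cmp 6,3)
jg L0: taken
after shl edx, 2: edx=48<<2=192
after sub ecx, 1: ecx=6-1=5
cmp ecx, 3  (cmp 5,3)
jg L0: taken
after shl edx, 2: edx=192<<2=768
after sub ecx, 1: ecx=5-1=4
cmp ecx, 3  (cmp 4,3)
jg L0: taken
after shl edx, 2: edx=768<<2=3072
after sub ecx, 1: ecx=4-1=3
cmp ecx, 3  (cmp 3,3)
jg L0: not taken
halt.

3072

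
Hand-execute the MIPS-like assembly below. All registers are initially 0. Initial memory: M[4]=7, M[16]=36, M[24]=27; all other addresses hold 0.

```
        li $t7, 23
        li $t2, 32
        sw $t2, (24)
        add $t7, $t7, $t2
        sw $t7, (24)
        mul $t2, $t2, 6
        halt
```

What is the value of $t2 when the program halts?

li $t7, 23 → $t7=23
li $t2, 32 → $t2=32
sw $t2, (24) → M[24]=32
add $t7, $t7, $t2 → $t7=23+32=55
sw $t7, (24) → M[24]=55
mul $t2, $t2, 6 → $t2=32*6=192
halt.

192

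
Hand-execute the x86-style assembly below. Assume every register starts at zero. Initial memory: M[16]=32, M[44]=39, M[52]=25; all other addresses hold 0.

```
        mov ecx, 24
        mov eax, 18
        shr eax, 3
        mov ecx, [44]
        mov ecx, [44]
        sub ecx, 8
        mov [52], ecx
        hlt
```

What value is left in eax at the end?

mov ecx, 24 → ecx=24
mov eax, 18 → eax=18
shr eax, 3 → eax=18>>3=2
mov ecx, [44] → ecx=M[44]=39
mov ecx, [44] → ecx=M[44]=39
sub ecx, 8 → ecx=39-8=31
mov [52], ecx → M[52]=31
halt.

2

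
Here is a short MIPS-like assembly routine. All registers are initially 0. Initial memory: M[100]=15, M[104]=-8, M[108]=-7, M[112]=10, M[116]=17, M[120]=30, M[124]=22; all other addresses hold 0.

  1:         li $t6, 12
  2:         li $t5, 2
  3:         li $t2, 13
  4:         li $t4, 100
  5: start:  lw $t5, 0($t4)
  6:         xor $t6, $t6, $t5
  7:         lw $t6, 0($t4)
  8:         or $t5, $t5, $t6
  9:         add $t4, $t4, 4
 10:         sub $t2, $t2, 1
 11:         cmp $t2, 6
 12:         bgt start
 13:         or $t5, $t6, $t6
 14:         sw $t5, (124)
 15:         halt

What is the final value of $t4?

li $t6, 12 → $t6=12
li $t5, 2 → $t5=2
li $t2, 13 → $t2=13
li $t4, 100 → $t4=100
lw $t5, 0($t4) → $t5=M[100]=15
xor $t6, $t6, $t5 → $t6=12^15=3
lw $t6, 0($t4) → $t6=M[100]=15
or $t5, $t5, $t6 → $t5=15|15=15
add $t4, $t4, 4 → $t4=100+4=104
sub $t2, $t2, 1 → $t2=13-1=12
cmp $t2, 6  (cmp 12,6)
bgt start: taken
lw $t5, 0($t4) → $t5=M[104]=-8
xor $t6, $t6, $t5 → $t6=15^(-8)=-9
lw $t6, 0($t4) → $t6=M[104]=-8
or $t5, $t5, $t6 → $t5=(-8)|(-8)=-8
add $t4, $t4, 4 → $t4=104+4=108
sub $t2, $t2, 1 → $t2=12-1=11
cmp $t2, 6  (cmp 11,6)
bgt start: taken
lw $t5, 0($t4) → $t5=M[108]=-7
xor $t6, $t6, $t5 → $t6=(-8)^(-7)=1
lw $t6, 0($t4) → $t6=M[108]=-7
or $t5, $t5, $t6 → $t5=(-7)|(-7)=-7
add $t4, $t4, 4 → $t4=108+4=112
sub $t2, $t2, 1 → $t2=11-1=10
cmp $t2, 6  (cmp 10,6)
bgt start: taken
lw $t5, 0($t4) → $t5=M[112]=10
xor $t6, $t6, $t5 → $t6=(-7)^10=-13
lw $t6, 0($t4) → $t6=M[112]=10
or $t5, $t5, $t6 → $t5=10|10=10
add $t4, $t4, 4 → $t4=112+4=116
sub $t2, $t2, 1 → $t2=10-1=9
cmp $t2, 6  (cmp 9,6)
bgt start: taken
lw $t5, 0($t4) → $t5=M[116]=17
xor $t6, $t6, $t5 → $t6=10^17=27
lw $t6, 0($t4) → $t6=M[116]=17
or $t5, $t5, $t6 → $t5=17|17=17
add $t4, $t4, 4 → $t4=116+4=120
sub $t2, $t2, 1 → $t2=9-1=8
cmp $t2, 6  (cmp 8,6)
bgt start: taken
lw $t5, 0($t4) → $t5=M[120]=30
xor $t6, $t6, $t5 → $t6=17^30=15
lw $t6, 0($t4) → $t6=M[120]=30
or $t5, $t5, $t6 → $t5=30|30=30
add $t4, $t4, 4 → $t4=120+4=124
sub $t2, $t2, 1 → $t2=8-1=7
cmp $t2, 6  (cmp 7,6)
bgt start: taken
lw $t5, 0($t4) → $t5=M[124]=22
xor $t6, $t6, $t5 → $t6=30^22=8
lw $t6, 0($t4) → $t6=M[124]=22
or $t5, $t5, $t6 → $t5=22|22=22
add $t4, $t4, 4 → $t4=124+4=128
sub $t2, $t2, 1 → $t2=7-1=6
cmp $t2, 6  (cmp 6,6)
bgt start: not taken
or $t5, $t6, $t6 → $t5=22|22=22
sw $t5, (124) → M[124]=22
halt.

128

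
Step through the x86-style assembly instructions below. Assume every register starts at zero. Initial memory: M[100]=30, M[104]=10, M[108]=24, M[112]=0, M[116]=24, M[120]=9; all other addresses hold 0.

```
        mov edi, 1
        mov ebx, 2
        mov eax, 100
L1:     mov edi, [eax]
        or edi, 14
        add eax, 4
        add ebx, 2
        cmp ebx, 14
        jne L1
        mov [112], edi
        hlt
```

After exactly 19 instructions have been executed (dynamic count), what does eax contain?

after mov edi, 1: edi=1
after mov ebx, 2: ebx=2
after mov eax, 100: eax=100
after mov edi, [eax]: edi=M[100]=30
after or edi, 14: edi=30|14=30
after add eax, 4: eax=100+4=104
after add ebx, 2: ebx=2+2=4
cmp ebx, 14  (cmp 4,14)
jne L1: taken
after mov edi, [eax]: edi=M[104]=10
after or edi, 14: edi=10|14=14
after add eax, 4: eax=104+4=108
after add ebx, 2: ebx=4+2=6
cmp ebx, 14  (cmp 6,14)
jne L1: taken
after mov edi, [eax]: edi=M[108]=24
after or edi, 14: edi=24|14=30
after add eax, 4: eax=108+4=112
after add ebx, 2: ebx=6+2=8
After step 19: eax = 112.

112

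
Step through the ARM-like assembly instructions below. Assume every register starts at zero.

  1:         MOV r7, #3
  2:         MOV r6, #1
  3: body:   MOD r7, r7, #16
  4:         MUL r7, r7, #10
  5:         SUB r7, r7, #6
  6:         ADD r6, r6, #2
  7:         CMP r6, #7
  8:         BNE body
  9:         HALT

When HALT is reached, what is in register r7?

94

MOV r7, #3 → r7=3
MOV r6, #1 → r6=1
MOD r7, r7, #16 → r7=3%16=3
MUL r7, r7, #10 → r7=3*10=30
SUB r7, r7, #6 → r7=30-6=24
ADD r6, r6, #2 → r6=1+2=3
CMP r6, #7  (cmp 3,7)
BNE body: taken
MOD r7, r7, #16 → r7=24%16=8
MUL r7, r7, #10 → r7=8*10=80
SUB r7, r7, #6 → r7=80-6=74
ADD r6, r6, #2 → r6=3+2=5
CMP r6, #7  (cmp 5,7)
BNE body: taken
MOD r7, r7, #16 → r7=74%16=10
MUL r7, r7, #10 → r7=10*10=100
SUB r7, r7, #6 → r7=100-6=94
ADD r6, r6, #2 → r6=5+2=7
CMP r6, #7  (cmp 7,7)
BNE body: not taken
halt.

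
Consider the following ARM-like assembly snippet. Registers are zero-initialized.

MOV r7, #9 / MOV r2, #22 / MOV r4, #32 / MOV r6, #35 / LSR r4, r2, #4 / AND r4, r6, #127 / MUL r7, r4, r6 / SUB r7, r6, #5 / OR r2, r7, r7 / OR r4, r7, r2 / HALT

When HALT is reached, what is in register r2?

30

MOV r7, #9 → r7=9
MOV r2, #22 → r2=22
MOV r4, #32 → r4=32
MOV r6, #35 → r6=35
LSR r4, r2, #4 → r4=22>>4=1
AND r4, r6, #127 → r4=35&127=35
MUL r7, r4, r6 → r7=35*35=1225
SUB r7, r6, #5 → r7=35-5=30
OR r2, r7, r7 → r2=30|30=30
OR r4, r7, r2 → r4=30|30=30
halt.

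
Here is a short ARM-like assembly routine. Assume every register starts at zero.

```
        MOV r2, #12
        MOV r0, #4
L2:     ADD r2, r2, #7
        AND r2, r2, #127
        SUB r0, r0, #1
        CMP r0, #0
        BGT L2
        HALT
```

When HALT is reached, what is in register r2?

40

r2=12
r0=4
r2=12+7=19
r2=19&127=19
r0=4-1=3
CMP r0, #0  (cmp 3,0)
BGT L2: taken
r2=19+7=26
r2=26&127=26
r0=3-1=2
CMP r0, #0  (cmp 2,0)
BGT L2: taken
r2=26+7=33
r2=33&127=33
r0=2-1=1
CMP r0, #0  (cmp 1,0)
BGT L2: taken
r2=33+7=40
r2=40&127=40
r0=1-1=0
CMP r0, #0  (cmp 0,0)
BGT L2: not taken
halt.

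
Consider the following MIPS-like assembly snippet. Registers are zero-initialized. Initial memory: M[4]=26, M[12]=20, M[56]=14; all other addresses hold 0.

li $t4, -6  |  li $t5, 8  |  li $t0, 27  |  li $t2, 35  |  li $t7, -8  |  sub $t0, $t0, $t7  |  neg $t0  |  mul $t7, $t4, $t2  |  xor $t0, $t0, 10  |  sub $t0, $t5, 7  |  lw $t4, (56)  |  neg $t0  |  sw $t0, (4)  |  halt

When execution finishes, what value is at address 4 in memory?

li $t4, -6 → $t4=-6
li $t5, 8 → $t5=8
li $t0, 27 → $t0=27
li $t2, 35 → $t2=35
li $t7, -8 → $t7=-8
sub $t0, $t0, $t7 → $t0=27-(-8)=35
neg $t0 → $t0=-(35)=-35
mul $t7, $t4, $t2 → $t7=(-6)*35=-210
xor $t0, $t0, 10 → $t0=(-35)^10=-41
sub $t0, $t5, 7 → $t0=8-7=1
lw $t4, (56) → $t4=M[56]=14
neg $t0 → $t0=-(1)=-1
sw $t0, (4) → M[4]=-1
halt.

-1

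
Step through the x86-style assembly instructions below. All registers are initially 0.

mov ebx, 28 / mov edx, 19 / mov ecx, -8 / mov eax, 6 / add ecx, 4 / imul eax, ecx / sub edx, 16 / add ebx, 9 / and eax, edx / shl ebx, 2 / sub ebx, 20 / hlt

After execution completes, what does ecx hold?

-4

ebx=28
edx=19
ecx=-8
eax=6
ecx=(-8)+4=-4
eax=6*(-4)=-24
edx=19-16=3
ebx=28+9=37
eax=(-24)&3=0
ebx=37<<2=148
ebx=148-20=128
halt.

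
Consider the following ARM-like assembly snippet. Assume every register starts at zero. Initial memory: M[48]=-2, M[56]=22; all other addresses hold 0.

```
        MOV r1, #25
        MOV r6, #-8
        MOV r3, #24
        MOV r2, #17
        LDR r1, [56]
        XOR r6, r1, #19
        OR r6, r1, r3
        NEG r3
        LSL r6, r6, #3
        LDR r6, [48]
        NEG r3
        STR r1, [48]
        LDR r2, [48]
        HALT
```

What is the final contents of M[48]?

22

MOV r1, #25 → r1=25
MOV r6, #-8 → r6=-8
MOV r3, #24 → r3=24
MOV r2, #17 → r2=17
LDR r1, [56] → r1=M[56]=22
XOR r6, r1, #19 → r6=22^19=5
OR r6, r1, r3 → r6=22|24=30
NEG r3 → r3=-(24)=-24
LSL r6, r6, #3 → r6=30<<3=240
LDR r6, [48] → r6=M[48]=-2
NEG r3 → r3=-(-24)=24
STR r1, [48] → M[48]=22
LDR r2, [48] → r2=M[48]=22
halt.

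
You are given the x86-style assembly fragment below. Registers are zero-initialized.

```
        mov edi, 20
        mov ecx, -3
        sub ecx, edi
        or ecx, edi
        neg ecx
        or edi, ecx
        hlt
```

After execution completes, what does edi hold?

edi=20
ecx=-3
ecx=(-3)-20=-23
ecx=(-23)|20=-3
ecx=-(-3)=3
edi=20|3=23
halt.

23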